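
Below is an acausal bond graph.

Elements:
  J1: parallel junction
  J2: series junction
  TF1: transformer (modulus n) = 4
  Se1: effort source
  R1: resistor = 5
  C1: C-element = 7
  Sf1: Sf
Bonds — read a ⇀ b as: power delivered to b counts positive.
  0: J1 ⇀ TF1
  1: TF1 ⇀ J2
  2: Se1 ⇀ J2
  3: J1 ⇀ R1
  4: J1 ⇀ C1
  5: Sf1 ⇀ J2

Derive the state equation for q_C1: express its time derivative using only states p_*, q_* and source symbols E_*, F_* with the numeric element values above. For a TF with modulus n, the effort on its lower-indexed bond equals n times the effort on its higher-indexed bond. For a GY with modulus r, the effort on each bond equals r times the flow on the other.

dq_C1/dt = -F_Sf1/4 - q_C1/35

β2 |J2  (Se1 (Se) sets effort on bond)
β5 |Sf1  (Sf1 (Sf) sets flow on bond)
β1 |J2  (J2 flow already set via bond 5)
β0 |TF1  (TF1: transformer flips bond 1)
β4 |J1  (C1: C, integral causality)
β3 |R1  (J1 effort already set via bond 4)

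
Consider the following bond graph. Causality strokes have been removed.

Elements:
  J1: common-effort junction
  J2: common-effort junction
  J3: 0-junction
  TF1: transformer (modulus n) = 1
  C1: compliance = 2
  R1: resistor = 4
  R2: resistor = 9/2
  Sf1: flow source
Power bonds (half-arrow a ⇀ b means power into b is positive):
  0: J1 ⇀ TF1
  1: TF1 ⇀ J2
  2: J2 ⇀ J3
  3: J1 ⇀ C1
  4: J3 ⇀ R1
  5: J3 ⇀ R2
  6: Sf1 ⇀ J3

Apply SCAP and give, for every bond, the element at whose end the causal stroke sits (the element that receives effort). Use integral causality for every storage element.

β6 stroke→Sf1  (Sf1 fixes flow; stroke at Sf1)
β3 stroke→J1  (prefer integral on C1)
β0 stroke→TF1  (J1 effort already set via bond 3)
β1 stroke→J2  (through TF1, causality passes straight; one stroke at TF1)
β2 stroke→J3  (common-e at J2 fixed by 1)
β4 stroke→R1  (J3 effort already set via bond 2)
β5 stroke→R2  (J3: bond 2 brought effort, rest push out)

bond 0 |TF1
bond 1 |J2
bond 2 |J3
bond 3 |J1
bond 4 |R1
bond 5 |R2
bond 6 |Sf1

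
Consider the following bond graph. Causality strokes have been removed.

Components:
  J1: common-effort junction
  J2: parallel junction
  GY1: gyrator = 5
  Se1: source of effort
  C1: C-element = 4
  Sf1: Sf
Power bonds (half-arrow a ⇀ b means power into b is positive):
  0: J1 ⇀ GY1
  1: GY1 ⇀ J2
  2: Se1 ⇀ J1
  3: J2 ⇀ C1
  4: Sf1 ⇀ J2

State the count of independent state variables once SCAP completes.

1  (C1 all integral)

b2 stroke→J1  (Se1 (Se) sets effort on bond)
b4 stroke→Sf1  (source Sf1 imposes f)
b0 stroke→GY1  (J1: bond 2 brought effort, rest push out)
b1 stroke→GY1  (GY GY1: same side as bond 0)
b3 stroke→J2  (J2 needs exactly one e-in)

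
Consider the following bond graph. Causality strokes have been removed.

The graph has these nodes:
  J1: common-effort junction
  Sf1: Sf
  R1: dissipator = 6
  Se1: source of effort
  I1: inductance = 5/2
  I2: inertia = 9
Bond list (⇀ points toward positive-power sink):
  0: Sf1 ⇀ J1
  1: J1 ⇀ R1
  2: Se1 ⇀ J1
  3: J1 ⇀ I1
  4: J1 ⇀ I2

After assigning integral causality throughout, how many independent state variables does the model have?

bond 0 stroke at Sf1  (Sf1: flow source, stroke at near end)
bond 2 stroke at J1  (source Se1 imposes e)
bond 1 stroke at R1  (0-jn J1 has e-setter on 2)
bond 3 stroke at I1  (0-jn J1 has e-setter on 2)
bond 4 stroke at I2  (common-e at J1 fixed by 2)

2  (I1, I2 all integral)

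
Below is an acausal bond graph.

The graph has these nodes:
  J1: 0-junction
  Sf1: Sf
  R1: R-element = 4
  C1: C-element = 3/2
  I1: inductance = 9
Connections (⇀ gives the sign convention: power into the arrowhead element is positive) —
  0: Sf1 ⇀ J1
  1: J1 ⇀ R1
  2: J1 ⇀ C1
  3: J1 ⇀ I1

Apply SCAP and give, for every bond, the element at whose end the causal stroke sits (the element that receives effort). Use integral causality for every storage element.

b0 stroke at Sf1  (Sf1: flow source, stroke at near end)
b2 stroke at J1  (prefer integral on C1)
b1 stroke at R1  (common-e at J1 fixed by 2)
b3 stroke at I1  (J1: bond 2 brought effort, rest push out)

#0 →Sf1
#1 →R1
#2 →J1
#3 →I1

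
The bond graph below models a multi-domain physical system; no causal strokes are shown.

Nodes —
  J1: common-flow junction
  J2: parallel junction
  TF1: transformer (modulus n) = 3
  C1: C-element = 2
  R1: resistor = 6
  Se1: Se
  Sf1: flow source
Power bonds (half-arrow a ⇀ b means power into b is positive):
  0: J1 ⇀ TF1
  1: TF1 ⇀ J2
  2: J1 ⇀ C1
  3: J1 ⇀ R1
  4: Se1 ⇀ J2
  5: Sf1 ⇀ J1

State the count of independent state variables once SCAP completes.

1  (C1 all integral)

bond 4 →J2  (Se1: effort source, stroke at far end)
bond 5 →Sf1  (Sf1 (Sf) sets flow on bond)
bond 0 →J1  (1-jn J1 has f-setter on 5)
bond 2 →J1  (J1 flow already set via bond 5)
bond 3 →J1  (common-f at J1 fixed by 5)
bond 1 →TF1  (common-e at J2 fixed by 4)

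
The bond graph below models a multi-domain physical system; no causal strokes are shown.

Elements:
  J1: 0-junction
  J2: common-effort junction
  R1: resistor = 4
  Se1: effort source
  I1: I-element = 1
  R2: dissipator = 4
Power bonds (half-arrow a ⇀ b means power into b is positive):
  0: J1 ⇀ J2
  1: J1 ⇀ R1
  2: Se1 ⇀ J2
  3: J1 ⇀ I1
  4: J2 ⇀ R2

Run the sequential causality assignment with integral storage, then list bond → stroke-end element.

#0 |J1
#1 |R1
#2 |J2
#3 |I1
#4 |R2

bond 2 →J2  (Se1 (Se) sets effort on bond)
bond 0 →J1  (common-e at J2 fixed by 2)
bond 4 →R2  (J2 effort already set via bond 2)
bond 1 →R1  (J1: bond 0 brought effort, rest push out)
bond 3 →I1  (common-e at J1 fixed by 0)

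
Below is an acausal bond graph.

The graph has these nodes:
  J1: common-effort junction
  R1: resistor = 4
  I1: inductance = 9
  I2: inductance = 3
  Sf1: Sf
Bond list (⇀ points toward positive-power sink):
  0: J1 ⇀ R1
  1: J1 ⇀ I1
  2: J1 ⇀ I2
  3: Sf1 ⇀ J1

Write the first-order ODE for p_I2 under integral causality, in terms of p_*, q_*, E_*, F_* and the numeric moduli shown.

dp_I2/dt = 4*F_Sf1 - 4*p_I1/9 - 4*p_I2/3

b3 stroke→Sf1  (Sf1: flow source, stroke at near end)
b1 stroke→I1  (I1: I, integral causality)
b2 stroke→I2  (I2 outputs flow p/I2)
b0 stroke→J1  (only one effort-in slot at J1)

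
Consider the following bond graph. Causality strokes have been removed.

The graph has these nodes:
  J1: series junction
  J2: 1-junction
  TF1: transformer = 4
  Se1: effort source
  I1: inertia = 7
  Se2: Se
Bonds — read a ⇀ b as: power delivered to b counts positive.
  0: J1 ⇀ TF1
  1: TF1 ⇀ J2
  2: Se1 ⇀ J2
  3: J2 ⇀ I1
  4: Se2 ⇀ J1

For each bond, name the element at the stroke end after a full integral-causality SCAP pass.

b2 →J2  (Se1 fixes effort; stroke away)
b4 →J1  (Se2: effort source, stroke at far end)
b0 →TF1  (J1: last free bond brings flow in)
b1 →J2  (through TF1, causality passes straight; one stroke at TF1)
b3 →I1  (closing 1-jn rule on J2)

b0 |TF1
b1 |J2
b2 |J2
b3 |I1
b4 |J1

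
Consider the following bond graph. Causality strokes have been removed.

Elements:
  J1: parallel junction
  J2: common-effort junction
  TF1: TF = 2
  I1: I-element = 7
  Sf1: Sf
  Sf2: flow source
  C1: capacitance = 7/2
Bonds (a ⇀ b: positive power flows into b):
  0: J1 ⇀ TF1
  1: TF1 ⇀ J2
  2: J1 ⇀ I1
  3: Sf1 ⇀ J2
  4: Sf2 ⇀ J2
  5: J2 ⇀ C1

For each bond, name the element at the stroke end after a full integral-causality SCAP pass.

β0 →J1
β1 →TF1
β2 →I1
β3 →Sf1
β4 →Sf2
β5 →J2

b3 stroke→Sf1  (Sf1: flow source, stroke at near end)
b4 stroke→Sf2  (Sf2 fixes flow; stroke at Sf2)
b2 stroke→I1  (I1: I, integral causality)
b0 stroke→J1  (J1: last free bond brings effort in)
b1 stroke→TF1  (through TF1, causality passes straight; one stroke at TF1)
b5 stroke→J2  (closing 0-jn rule on J2)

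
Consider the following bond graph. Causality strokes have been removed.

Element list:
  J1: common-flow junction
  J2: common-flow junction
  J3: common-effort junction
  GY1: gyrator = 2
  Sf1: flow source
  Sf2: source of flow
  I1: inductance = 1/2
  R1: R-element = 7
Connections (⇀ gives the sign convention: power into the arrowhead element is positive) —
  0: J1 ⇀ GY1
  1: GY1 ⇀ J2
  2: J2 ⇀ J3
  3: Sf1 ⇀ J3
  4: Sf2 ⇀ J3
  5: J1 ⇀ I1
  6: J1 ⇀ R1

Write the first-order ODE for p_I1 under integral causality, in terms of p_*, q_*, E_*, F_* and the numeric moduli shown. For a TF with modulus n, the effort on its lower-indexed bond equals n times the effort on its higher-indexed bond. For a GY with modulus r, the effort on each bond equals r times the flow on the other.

bond 3 stroke at Sf1  (Sf1 (Sf) sets flow on bond)
bond 4 stroke at Sf2  (Sf2 fixes flow; stroke at Sf2)
bond 2 stroke at J3  (only one effort-in slot at J3)
bond 1 stroke at J2  (1-jn J2 has f-setter on 2)
bond 0 stroke at J1  (GY1 both-in/both-out from 1)
bond 5 stroke at I1  (prefer integral on I1)
bond 6 stroke at J1  (J1: bond 5 brought flow, rest push out)

dp_I1/dt = 2*F_Sf1 + 2*F_Sf2 - 14*p_I1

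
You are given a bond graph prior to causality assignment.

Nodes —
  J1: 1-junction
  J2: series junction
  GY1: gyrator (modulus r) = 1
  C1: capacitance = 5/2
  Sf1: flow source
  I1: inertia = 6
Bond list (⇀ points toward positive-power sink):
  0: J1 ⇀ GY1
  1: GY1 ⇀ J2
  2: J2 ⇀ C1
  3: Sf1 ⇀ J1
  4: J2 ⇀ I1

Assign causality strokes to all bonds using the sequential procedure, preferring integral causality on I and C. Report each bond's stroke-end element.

#3 |Sf1  (Sf1 (Sf) sets flow on bond)
#0 |J1  (J1: bond 3 brought flow, rest push out)
#1 |J2  (GY1 both-in/both-out from 0)
#2 |J2  (C1 integral (e out))
#4 |I1  (closing 1-jn rule on J2)

β0 |J1
β1 |J2
β2 |J2
β3 |Sf1
β4 |I1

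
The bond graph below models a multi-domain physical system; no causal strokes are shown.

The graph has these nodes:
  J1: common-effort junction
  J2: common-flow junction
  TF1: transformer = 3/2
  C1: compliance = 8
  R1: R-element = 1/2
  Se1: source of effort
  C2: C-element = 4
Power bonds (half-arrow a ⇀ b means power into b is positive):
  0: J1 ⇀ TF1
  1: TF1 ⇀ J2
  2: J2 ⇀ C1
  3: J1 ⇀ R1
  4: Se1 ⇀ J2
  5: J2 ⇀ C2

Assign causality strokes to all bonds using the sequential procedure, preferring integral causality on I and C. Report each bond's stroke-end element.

#0 stroke at J1
#1 stroke at TF1
#2 stroke at J2
#3 stroke at R1
#4 stroke at J2
#5 stroke at J2

β4 stroke at J2  (Se1 (Se) sets effort on bond)
β2 stroke at J2  (C1 integral (e out))
β5 stroke at J2  (C2: C, integral causality)
β1 stroke at TF1  (J2 needs exactly one f-in)
β0 stroke at J1  (TF1 one-in-one-out from 1)
β3 stroke at R1  (J1 effort already set via bond 0)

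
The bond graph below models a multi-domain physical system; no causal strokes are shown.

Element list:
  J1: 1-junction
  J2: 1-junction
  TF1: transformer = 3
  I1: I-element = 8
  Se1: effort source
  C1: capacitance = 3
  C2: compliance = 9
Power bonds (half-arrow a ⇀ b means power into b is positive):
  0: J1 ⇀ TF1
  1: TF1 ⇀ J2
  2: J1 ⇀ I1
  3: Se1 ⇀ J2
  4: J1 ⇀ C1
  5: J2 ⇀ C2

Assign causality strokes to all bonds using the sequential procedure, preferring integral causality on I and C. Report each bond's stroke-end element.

#0 stroke→J1
#1 stroke→TF1
#2 stroke→I1
#3 stroke→J2
#4 stroke→J1
#5 stroke→J2

bond 3 →J2  (source Se1 imposes e)
bond 2 →I1  (I1: I, integral causality)
bond 0 →J1  (1-jn J1 has f-setter on 2)
bond 4 →J1  (J1 flow already set via bond 2)
bond 1 →TF1  (through TF1, causality passes straight; one stroke at TF1)
bond 5 →J2  (J2 flow already set via bond 1)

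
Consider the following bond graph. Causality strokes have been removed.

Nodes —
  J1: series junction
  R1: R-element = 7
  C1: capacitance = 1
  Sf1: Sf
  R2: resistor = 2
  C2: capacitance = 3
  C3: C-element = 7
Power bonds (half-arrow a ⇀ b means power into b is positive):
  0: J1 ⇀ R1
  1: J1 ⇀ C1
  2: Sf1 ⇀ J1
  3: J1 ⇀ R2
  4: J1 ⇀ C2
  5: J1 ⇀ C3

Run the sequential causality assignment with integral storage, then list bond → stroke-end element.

b0 stroke at J1
b1 stroke at J1
b2 stroke at Sf1
b3 stroke at J1
b4 stroke at J1
b5 stroke at J1

β2 stroke→Sf1  (source Sf1 imposes f)
β0 stroke→J1  (J1 flow already set via bond 2)
β1 stroke→J1  (J1: bond 2 brought flow, rest push out)
β3 stroke→J1  (1-jn J1 has f-setter on 2)
β4 stroke→J1  (1-jn J1 has f-setter on 2)
β5 stroke→J1  (1-jn J1 has f-setter on 2)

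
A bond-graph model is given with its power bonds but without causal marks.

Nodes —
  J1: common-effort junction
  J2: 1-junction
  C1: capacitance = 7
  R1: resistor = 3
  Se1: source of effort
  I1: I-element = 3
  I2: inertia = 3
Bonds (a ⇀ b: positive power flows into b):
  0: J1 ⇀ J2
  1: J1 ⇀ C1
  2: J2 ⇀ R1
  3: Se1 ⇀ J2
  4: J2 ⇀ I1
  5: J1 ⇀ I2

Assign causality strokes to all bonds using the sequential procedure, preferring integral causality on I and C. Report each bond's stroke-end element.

bond 0 |J2
bond 1 |J1
bond 2 |J2
bond 3 |J2
bond 4 |I1
bond 5 |I2

bond 3 stroke→J2  (Se1 (Se) sets effort on bond)
bond 1 stroke→J1  (prefer integral on C1)
bond 0 stroke→J2  (J1 effort already set via bond 1)
bond 5 stroke→I2  (J1: bond 1 brought effort, rest push out)
bond 4 stroke→I1  (I1 outputs flow p/I1)
bond 2 stroke→J2  (J2 flow already set via bond 4)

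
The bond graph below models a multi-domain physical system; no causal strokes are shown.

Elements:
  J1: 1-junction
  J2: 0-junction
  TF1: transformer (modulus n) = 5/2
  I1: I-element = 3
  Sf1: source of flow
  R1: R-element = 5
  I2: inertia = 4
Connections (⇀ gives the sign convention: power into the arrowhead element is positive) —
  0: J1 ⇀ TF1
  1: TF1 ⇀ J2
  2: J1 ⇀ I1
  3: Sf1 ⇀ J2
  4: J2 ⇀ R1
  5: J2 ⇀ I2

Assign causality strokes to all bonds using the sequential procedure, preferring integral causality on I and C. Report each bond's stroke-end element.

b0 |J1
b1 |TF1
b2 |I1
b3 |Sf1
b4 |J2
b5 |I2

#3 stroke→Sf1  (Sf1 fixes flow; stroke at Sf1)
#2 stroke→I1  (I1 integral (f out))
#0 stroke→J1  (1-jn J1 has f-setter on 2)
#1 stroke→TF1  (through TF1, causality passes straight; one stroke at TF1)
#5 stroke→I2  (I2 outputs flow p/I2)
#4 stroke→J2  (J2: last free bond brings effort in)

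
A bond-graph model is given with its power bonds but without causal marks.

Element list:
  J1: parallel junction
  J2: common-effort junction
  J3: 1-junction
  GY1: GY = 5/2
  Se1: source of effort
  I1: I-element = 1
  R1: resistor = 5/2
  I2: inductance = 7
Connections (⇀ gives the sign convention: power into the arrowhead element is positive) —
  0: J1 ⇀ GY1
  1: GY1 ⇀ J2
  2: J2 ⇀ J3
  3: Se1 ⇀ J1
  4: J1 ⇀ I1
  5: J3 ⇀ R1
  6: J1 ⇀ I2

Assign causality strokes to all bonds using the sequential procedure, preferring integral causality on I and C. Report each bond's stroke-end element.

b3 stroke at J1  (source Se1 imposes e)
b0 stroke at GY1  (0-jn J1 has e-setter on 3)
b4 stroke at I1  (0-jn J1 has e-setter on 3)
b6 stroke at I2  (0-jn J1 has e-setter on 3)
b1 stroke at GY1  (GY1 both-in/both-out from 0)
b2 stroke at J2  (closing 0-jn rule on J2)
b5 stroke at J3  (1-jn J3 has f-setter on 2)

bond 0 stroke→GY1
bond 1 stroke→GY1
bond 2 stroke→J2
bond 3 stroke→J1
bond 4 stroke→I1
bond 5 stroke→J3
bond 6 stroke→I2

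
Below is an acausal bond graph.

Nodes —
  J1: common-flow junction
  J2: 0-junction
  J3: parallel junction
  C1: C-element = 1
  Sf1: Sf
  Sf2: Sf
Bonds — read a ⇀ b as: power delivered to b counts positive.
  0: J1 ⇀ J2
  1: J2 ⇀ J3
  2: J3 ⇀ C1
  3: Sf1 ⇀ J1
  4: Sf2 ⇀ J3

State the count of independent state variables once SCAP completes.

1  (C1 all integral)

#3 →Sf1  (Sf1 (Sf) sets flow on bond)
#4 →Sf2  (Sf2 fixes flow; stroke at Sf2)
#0 →J1  (common-f at J1 fixed by 3)
#1 →J2  (J2: last free bond brings effort in)
#2 →J3  (J3 needs exactly one e-in)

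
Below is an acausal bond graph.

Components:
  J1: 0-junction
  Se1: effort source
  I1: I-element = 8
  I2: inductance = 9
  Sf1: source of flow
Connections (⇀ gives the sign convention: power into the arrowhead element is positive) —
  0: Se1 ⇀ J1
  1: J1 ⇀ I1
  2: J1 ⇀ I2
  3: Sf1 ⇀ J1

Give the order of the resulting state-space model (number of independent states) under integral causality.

β0 →J1  (source Se1 imposes e)
β3 →Sf1  (Sf1 (Sf) sets flow on bond)
β1 →I1  (0-jn J1 has e-setter on 0)
β2 →I2  (J1 effort already set via bond 0)

2  (I1, I2 all integral)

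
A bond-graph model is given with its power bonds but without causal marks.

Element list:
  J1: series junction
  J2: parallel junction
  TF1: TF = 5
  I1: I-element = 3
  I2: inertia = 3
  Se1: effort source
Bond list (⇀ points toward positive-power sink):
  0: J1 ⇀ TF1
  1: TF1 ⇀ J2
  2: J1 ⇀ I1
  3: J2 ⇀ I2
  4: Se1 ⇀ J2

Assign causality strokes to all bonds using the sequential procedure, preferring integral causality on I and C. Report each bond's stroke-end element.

b4 →J2  (Se1: effort source, stroke at far end)
b1 →TF1  (J2: bond 4 brought effort, rest push out)
b3 →I2  (J2: bond 4 brought effort, rest push out)
b0 →J1  (TF1 one-in-one-out from 1)
b2 →I1  (closing 1-jn rule on J1)

β0 →J1
β1 →TF1
β2 →I1
β3 →I2
β4 →J2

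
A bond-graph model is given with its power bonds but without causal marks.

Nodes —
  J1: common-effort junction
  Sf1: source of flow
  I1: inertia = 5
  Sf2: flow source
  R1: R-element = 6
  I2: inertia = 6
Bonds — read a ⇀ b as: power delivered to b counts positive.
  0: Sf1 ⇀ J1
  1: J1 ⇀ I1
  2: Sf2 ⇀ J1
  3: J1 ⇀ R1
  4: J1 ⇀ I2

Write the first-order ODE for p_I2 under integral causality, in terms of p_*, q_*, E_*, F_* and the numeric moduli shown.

dp_I2/dt = 6*F_Sf1 + 6*F_Sf2 - 6*p_I1/5 - p_I2

b0 stroke→Sf1  (Sf1 fixes flow; stroke at Sf1)
b2 stroke→Sf2  (Sf2 (Sf) sets flow on bond)
b1 stroke→I1  (I1 integral (f out))
b4 stroke→I2  (I2: I, integral causality)
b3 stroke→J1  (closing 0-jn rule on J1)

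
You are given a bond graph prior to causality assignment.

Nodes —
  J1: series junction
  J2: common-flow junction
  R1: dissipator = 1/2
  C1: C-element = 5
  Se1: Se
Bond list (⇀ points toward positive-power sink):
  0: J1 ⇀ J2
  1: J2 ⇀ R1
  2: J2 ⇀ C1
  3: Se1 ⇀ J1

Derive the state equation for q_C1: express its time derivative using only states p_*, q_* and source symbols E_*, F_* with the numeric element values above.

dq_C1/dt = 2*E_Se1 - 2*q_C1/5

b3 stroke at J1  (source Se1 imposes e)
b0 stroke at J2  (J1 needs exactly one f-in)
b2 stroke at J2  (C1 outputs effort q/C1)
b1 stroke at R1  (only one flow-in slot at J2)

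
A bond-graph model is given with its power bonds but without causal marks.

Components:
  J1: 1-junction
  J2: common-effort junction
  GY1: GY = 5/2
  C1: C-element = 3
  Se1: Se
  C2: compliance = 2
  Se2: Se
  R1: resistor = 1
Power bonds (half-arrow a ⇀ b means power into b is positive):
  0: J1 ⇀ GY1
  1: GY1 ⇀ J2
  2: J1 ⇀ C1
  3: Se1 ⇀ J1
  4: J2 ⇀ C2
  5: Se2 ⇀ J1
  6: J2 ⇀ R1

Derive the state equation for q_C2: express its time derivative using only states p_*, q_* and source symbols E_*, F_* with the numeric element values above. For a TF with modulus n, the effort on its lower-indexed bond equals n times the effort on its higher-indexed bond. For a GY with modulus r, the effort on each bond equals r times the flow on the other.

bond 3 stroke→J1  (source Se1 imposes e)
bond 5 stroke→J1  (Se2 (Se) sets effort on bond)
bond 2 stroke→J1  (C1 outputs effort q/C1)
bond 0 stroke→GY1  (J1 needs exactly one f-in)
bond 1 stroke→GY1  (GY1: gyrator matches bond 0)
bond 4 stroke→J2  (C2: C, integral causality)
bond 6 stroke→R1  (0-jn J2 has e-setter on 4)

dq_C2/dt = 2*E_Se1/5 + 2*E_Se2/5 - 2*q_C1/15 - q_C2/2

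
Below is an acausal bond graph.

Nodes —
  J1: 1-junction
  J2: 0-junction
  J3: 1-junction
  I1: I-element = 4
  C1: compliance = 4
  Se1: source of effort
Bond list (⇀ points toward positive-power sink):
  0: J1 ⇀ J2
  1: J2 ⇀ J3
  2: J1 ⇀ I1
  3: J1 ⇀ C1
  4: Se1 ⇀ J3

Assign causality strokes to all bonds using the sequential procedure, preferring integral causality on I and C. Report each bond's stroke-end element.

#4 |J3  (Se1 (Se) sets effort on bond)
#1 |J2  (only one flow-in slot at J3)
#0 |J1  (J2: bond 1 brought effort, rest push out)
#2 |I1  (I1 outputs flow p/I1)
#3 |J1  (common-f at J1 fixed by 2)

#0 stroke at J1
#1 stroke at J2
#2 stroke at I1
#3 stroke at J1
#4 stroke at J3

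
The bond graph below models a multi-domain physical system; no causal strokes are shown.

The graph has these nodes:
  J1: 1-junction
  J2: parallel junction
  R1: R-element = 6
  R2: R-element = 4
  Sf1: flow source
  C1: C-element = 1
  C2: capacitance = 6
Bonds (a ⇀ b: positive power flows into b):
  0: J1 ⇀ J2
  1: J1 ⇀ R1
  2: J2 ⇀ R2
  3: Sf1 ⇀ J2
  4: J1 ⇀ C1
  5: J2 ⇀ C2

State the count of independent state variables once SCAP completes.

2  (C1, C2 all integral)

β3 stroke at Sf1  (Sf1 fixes flow; stroke at Sf1)
β4 stroke at J1  (C1: C, integral causality)
β5 stroke at J2  (C2: C, integral causality)
β0 stroke at J1  (J2 effort already set via bond 5)
β2 stroke at R2  (0-jn J2 has e-setter on 5)
β1 stroke at R1  (only one flow-in slot at J1)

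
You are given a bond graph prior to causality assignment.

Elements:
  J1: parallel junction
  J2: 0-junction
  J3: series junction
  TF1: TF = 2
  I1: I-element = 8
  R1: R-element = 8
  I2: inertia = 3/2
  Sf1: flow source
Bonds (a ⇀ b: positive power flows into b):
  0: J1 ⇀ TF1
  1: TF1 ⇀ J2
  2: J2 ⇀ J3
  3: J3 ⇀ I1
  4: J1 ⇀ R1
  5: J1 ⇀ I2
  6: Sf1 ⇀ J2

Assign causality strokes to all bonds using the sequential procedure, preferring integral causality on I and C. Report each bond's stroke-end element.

β6 →Sf1  (Sf1: flow source, stroke at near end)
β3 →I1  (prefer integral on I1)
β2 →J3  (1-jn J3 has f-setter on 3)
β1 →J2  (J2 needs exactly one e-in)
β0 →TF1  (TF1 one-in-one-out from 1)
β5 →I2  (I2 outputs flow p/I2)
β4 →J1  (J1 needs exactly one e-in)

β0 stroke at TF1
β1 stroke at J2
β2 stroke at J3
β3 stroke at I1
β4 stroke at J1
β5 stroke at I2
β6 stroke at Sf1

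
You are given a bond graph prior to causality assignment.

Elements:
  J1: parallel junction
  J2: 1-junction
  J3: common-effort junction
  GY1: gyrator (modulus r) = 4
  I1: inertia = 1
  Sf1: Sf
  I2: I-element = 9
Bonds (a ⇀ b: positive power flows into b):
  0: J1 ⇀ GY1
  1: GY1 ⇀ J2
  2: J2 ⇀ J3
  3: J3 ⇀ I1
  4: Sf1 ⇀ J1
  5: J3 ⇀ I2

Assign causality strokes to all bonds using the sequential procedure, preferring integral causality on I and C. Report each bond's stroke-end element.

bond 0 stroke→J1
bond 1 stroke→J2
bond 2 stroke→J3
bond 3 stroke→I1
bond 4 stroke→Sf1
bond 5 stroke→I2

bond 4 →Sf1  (Sf1: flow source, stroke at near end)
bond 0 →J1  (J1: last free bond brings effort in)
bond 1 →J2  (through GY1, causality inverts; strokes same side of GY1)
bond 2 →J3  (closing 1-jn rule on J2)
bond 3 →I1  (J3: bond 2 brought effort, rest push out)
bond 5 →I2  (common-e at J3 fixed by 2)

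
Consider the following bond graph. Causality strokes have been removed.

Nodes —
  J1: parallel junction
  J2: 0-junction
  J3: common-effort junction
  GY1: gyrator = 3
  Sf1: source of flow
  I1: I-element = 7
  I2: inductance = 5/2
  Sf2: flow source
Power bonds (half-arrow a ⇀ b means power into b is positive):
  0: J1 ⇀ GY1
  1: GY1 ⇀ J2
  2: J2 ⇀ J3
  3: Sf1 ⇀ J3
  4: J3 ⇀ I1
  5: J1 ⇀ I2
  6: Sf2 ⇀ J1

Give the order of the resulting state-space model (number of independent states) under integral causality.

β3 stroke at Sf1  (source Sf1 imposes f)
β6 stroke at Sf2  (Sf2 fixes flow; stroke at Sf2)
β4 stroke at I1  (I1 outputs flow p/I1)
β2 stroke at J3  (only one effort-in slot at J3)
β1 stroke at J2  (J2: last free bond brings effort in)
β0 stroke at J1  (GY1 both-in/both-out from 1)
β5 stroke at I2  (0-jn J1 has e-setter on 0)

2  (I1, I2 all integral)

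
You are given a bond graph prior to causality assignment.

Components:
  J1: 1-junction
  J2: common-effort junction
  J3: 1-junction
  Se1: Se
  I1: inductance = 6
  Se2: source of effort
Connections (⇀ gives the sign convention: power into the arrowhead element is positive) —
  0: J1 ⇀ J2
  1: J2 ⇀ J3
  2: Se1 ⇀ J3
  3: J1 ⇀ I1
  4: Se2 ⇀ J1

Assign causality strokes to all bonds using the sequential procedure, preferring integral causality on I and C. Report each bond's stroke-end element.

b2 stroke at J3  (Se1 fixes effort; stroke away)
b4 stroke at J1  (Se2 (Se) sets effort on bond)
b1 stroke at J2  (only one flow-in slot at J3)
b0 stroke at J1  (J2 effort already set via bond 1)
b3 stroke at I1  (J1: last free bond brings flow in)

β0 →J1
β1 →J2
β2 →J3
β3 →I1
β4 →J1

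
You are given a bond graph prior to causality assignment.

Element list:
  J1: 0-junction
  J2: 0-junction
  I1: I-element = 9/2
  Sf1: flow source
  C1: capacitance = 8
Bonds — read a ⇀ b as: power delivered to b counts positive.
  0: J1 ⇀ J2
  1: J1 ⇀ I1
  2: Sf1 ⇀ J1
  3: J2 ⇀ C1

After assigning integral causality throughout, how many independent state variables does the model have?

b2 →Sf1  (source Sf1 imposes f)
b1 →I1  (I1 integral (f out))
b0 →J1  (J1 needs exactly one e-in)
b3 →J2  (J2: last free bond brings effort in)

2  (C1, I1 all integral)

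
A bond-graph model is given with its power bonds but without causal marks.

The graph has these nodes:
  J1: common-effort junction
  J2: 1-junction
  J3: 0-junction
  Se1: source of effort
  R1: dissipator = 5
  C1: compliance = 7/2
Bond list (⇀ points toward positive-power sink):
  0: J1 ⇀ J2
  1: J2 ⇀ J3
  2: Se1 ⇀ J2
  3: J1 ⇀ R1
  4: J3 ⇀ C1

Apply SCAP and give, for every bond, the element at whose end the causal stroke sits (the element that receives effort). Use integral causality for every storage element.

bond 2 stroke→J2  (Se1 (Se) sets effort on bond)
bond 4 stroke→J3  (prefer integral on C1)
bond 1 stroke→J2  (0-jn J3 has e-setter on 4)
bond 0 stroke→J1  (closing 1-jn rule on J2)
bond 3 stroke→R1  (0-jn J1 has e-setter on 0)

β0 stroke→J1
β1 stroke→J2
β2 stroke→J2
β3 stroke→R1
β4 stroke→J3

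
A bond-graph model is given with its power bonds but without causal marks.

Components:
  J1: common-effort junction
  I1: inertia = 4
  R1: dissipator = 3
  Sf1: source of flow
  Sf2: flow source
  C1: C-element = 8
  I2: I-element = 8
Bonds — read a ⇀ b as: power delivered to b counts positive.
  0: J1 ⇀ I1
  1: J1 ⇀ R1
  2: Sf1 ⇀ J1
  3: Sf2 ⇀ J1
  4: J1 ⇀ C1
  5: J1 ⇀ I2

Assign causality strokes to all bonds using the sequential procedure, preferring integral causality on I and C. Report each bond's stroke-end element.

β2 |Sf1  (Sf1 fixes flow; stroke at Sf1)
β3 |Sf2  (Sf2: flow source, stroke at near end)
β0 |I1  (I1: I, integral causality)
β4 |J1  (C1: C, integral causality)
β1 |R1  (J1 effort already set via bond 4)
β5 |I2  (0-jn J1 has e-setter on 4)

β0 stroke at I1
β1 stroke at R1
β2 stroke at Sf1
β3 stroke at Sf2
β4 stroke at J1
β5 stroke at I2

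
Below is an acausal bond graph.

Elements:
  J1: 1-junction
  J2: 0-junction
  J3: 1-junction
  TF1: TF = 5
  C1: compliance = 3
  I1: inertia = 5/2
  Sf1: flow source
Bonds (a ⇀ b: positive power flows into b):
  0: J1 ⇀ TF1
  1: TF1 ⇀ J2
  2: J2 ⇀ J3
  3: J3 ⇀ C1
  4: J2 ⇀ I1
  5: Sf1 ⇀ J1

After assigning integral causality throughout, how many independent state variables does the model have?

b5 →Sf1  (Sf1 fixes flow; stroke at Sf1)
b0 →J1  (J1 flow already set via bond 5)
b1 →TF1  (through TF1, causality passes straight; one stroke at TF1)
b3 →J3  (C1: C, integral causality)
b2 →J2  (J3 needs exactly one f-in)
b4 →I1  (J2: bond 2 brought effort, rest push out)

2  (C1, I1 all integral)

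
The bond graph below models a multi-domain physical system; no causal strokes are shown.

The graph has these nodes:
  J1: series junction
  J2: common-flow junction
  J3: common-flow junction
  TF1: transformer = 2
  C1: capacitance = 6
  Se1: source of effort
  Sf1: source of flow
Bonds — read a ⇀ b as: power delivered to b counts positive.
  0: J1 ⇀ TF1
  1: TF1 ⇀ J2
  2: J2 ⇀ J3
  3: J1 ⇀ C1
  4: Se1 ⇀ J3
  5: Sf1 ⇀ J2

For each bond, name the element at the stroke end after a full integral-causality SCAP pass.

#4 stroke→J3  (source Se1 imposes e)
#5 stroke→Sf1  (Sf1 fixes flow; stroke at Sf1)
#1 stroke→J2  (1-jn J2 has f-setter on 5)
#2 stroke→J2  (J2: bond 5 brought flow, rest push out)
#0 stroke→TF1  (TF TF1: opposite of bond 1)
#3 stroke→J1  (common-f at J1 fixed by 0)

b0 |TF1
b1 |J2
b2 |J2
b3 |J1
b4 |J3
b5 |Sf1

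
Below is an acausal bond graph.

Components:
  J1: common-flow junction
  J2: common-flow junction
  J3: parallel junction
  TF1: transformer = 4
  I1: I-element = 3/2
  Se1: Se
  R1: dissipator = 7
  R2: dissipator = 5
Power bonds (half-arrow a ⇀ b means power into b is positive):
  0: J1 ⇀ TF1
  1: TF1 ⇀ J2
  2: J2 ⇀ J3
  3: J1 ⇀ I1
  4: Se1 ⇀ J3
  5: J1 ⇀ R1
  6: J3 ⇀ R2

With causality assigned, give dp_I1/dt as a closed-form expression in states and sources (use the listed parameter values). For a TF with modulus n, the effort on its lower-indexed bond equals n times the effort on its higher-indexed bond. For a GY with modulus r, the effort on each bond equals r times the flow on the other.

b4 →J3  (Se1: effort source, stroke at far end)
b2 →J2  (J3 effort already set via bond 4)
b6 →R2  (0-jn J3 has e-setter on 4)
b1 →TF1  (only one flow-in slot at J2)
b0 →J1  (TF TF1: opposite of bond 1)
b3 →I1  (I1 integral (f out))
b5 →J1  (common-f at J1 fixed by 3)

dp_I1/dt = -4*E_Se1 - 14*p_I1/3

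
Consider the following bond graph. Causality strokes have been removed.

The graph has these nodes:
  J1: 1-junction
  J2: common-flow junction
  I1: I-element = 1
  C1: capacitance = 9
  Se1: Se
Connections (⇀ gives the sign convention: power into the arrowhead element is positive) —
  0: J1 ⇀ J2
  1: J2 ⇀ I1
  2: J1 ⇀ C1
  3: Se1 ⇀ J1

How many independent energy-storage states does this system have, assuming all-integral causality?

2  (C1, I1 all integral)

β3 →J1  (Se1 fixes effort; stroke away)
β1 →I1  (I1: I, integral causality)
β0 →J2  (J2: bond 1 brought flow, rest push out)
β2 →J1  (J1 flow already set via bond 0)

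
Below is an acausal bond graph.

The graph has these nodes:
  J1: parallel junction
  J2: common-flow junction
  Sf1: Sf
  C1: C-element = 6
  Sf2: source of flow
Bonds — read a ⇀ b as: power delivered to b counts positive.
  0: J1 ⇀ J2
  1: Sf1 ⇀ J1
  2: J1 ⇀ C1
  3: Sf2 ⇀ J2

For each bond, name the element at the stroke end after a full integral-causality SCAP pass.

#0 stroke→J2
#1 stroke→Sf1
#2 stroke→J1
#3 stroke→Sf2

b1 stroke→Sf1  (Sf1 fixes flow; stroke at Sf1)
b3 stroke→Sf2  (source Sf2 imposes f)
b0 stroke→J2  (1-jn J2 has f-setter on 3)
b2 stroke→J1  (closing 0-jn rule on J1)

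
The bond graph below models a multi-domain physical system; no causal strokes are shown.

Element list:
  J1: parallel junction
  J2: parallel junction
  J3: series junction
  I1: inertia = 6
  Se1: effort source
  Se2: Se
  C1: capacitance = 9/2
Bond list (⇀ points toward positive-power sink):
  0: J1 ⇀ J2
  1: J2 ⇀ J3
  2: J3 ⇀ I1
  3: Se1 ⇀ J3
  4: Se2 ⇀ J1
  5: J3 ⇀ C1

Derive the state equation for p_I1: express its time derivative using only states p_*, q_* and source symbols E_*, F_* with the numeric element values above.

dp_I1/dt = E_Se1 + E_Se2 - 2*q_C1/9

#3 stroke at J3  (Se1: effort source, stroke at far end)
#4 stroke at J1  (Se2 fixes effort; stroke away)
#0 stroke at J2  (0-jn J1 has e-setter on 4)
#1 stroke at J3  (common-e at J2 fixed by 0)
#2 stroke at I1  (prefer integral on I1)
#5 stroke at J3  (J3: bond 2 brought flow, rest push out)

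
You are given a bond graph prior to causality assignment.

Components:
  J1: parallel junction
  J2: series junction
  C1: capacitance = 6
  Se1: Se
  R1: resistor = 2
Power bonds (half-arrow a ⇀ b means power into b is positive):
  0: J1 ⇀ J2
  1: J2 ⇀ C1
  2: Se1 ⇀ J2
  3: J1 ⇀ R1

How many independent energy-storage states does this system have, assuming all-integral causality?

#2 stroke→J2  (Se1: effort source, stroke at far end)
#1 stroke→J2  (C1: C, integral causality)
#0 stroke→J1  (only one flow-in slot at J2)
#3 stroke→R1  (common-e at J1 fixed by 0)

1  (C1 all integral)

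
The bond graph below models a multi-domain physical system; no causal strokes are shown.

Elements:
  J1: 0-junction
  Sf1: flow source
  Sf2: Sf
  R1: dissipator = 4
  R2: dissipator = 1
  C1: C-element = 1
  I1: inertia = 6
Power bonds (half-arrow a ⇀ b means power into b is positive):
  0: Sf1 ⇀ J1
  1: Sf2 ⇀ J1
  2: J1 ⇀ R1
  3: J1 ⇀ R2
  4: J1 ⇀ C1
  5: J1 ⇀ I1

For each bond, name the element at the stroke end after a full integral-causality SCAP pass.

β0 →Sf1
β1 →Sf2
β2 →R1
β3 →R2
β4 →J1
β5 →I1

β0 stroke→Sf1  (Sf1 fixes flow; stroke at Sf1)
β1 stroke→Sf2  (source Sf2 imposes f)
β4 stroke→J1  (prefer integral on C1)
β2 stroke→R1  (J1 effort already set via bond 4)
β3 stroke→R2  (0-jn J1 has e-setter on 4)
β5 stroke→I1  (J1 effort already set via bond 4)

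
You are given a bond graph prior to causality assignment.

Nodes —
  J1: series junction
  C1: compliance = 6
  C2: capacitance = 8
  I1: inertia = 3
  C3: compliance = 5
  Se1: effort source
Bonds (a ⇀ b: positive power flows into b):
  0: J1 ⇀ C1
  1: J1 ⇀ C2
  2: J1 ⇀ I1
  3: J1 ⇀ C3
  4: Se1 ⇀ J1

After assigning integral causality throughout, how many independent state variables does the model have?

#4 stroke at J1  (source Se1 imposes e)
#0 stroke at J1  (C1 integral (e out))
#1 stroke at J1  (C2 outputs effort q/C2)
#2 stroke at I1  (I1: I, integral causality)
#3 stroke at J1  (J1: bond 2 brought flow, rest push out)

4  (C1, C2, C3, I1 all integral)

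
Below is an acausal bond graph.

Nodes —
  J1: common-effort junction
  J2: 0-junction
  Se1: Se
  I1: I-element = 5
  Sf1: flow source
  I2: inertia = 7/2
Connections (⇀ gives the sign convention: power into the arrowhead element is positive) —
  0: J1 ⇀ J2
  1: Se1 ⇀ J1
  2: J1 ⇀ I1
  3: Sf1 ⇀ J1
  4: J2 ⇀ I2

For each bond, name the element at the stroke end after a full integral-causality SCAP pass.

b1 stroke at J1  (Se1 fixes effort; stroke away)
b3 stroke at Sf1  (Sf1 fixes flow; stroke at Sf1)
b0 stroke at J2  (common-e at J1 fixed by 1)
b2 stroke at I1  (J1: bond 1 brought effort, rest push out)
b4 stroke at I2  (J2: bond 0 brought effort, rest push out)

bond 0 |J2
bond 1 |J1
bond 2 |I1
bond 3 |Sf1
bond 4 |I2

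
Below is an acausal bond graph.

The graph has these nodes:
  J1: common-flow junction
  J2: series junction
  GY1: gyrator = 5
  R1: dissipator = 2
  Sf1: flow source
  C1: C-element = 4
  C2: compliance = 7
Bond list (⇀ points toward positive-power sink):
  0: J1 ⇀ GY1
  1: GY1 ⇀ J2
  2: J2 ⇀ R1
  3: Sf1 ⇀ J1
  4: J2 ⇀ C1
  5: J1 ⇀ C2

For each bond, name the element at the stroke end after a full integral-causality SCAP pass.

#3 |Sf1  (Sf1 (Sf) sets flow on bond)
#0 |J1  (common-f at J1 fixed by 3)
#5 |J1  (J1: bond 3 brought flow, rest push out)
#1 |J2  (GY1: gyrator matches bond 0)
#4 |J2  (C1 outputs effort q/C1)
#2 |R1  (only one flow-in slot at J2)

b0 stroke→J1
b1 stroke→J2
b2 stroke→R1
b3 stroke→Sf1
b4 stroke→J2
b5 stroke→J1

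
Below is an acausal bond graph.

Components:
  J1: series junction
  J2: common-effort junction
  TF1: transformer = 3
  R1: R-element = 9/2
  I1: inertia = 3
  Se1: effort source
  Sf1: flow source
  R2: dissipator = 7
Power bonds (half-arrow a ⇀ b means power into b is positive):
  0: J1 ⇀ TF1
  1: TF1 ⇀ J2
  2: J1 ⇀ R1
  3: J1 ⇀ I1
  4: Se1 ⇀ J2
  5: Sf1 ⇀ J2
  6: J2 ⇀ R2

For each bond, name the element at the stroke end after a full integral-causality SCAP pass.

#4 stroke→J2  (Se1 (Se) sets effort on bond)
#5 stroke→Sf1  (Sf1 (Sf) sets flow on bond)
#1 stroke→TF1  (J2: bond 4 brought effort, rest push out)
#6 stroke→R2  (J2 effort already set via bond 4)
#0 stroke→J1  (through TF1, causality passes straight; one stroke at TF1)
#3 stroke→I1  (I1: I, integral causality)
#2 stroke→J1  (common-f at J1 fixed by 3)

#0 stroke at J1
#1 stroke at TF1
#2 stroke at J1
#3 stroke at I1
#4 stroke at J2
#5 stroke at Sf1
#6 stroke at R2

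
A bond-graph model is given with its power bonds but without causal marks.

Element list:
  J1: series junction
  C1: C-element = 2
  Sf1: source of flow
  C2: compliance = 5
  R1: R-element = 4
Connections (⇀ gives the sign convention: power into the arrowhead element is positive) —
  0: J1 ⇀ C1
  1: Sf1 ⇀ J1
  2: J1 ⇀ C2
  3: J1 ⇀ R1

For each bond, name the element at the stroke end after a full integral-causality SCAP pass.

bond 0 |J1
bond 1 |Sf1
bond 2 |J1
bond 3 |J1

bond 1 |Sf1  (Sf1 (Sf) sets flow on bond)
bond 0 |J1  (common-f at J1 fixed by 1)
bond 2 |J1  (J1 flow already set via bond 1)
bond 3 |J1  (J1: bond 1 brought flow, rest push out)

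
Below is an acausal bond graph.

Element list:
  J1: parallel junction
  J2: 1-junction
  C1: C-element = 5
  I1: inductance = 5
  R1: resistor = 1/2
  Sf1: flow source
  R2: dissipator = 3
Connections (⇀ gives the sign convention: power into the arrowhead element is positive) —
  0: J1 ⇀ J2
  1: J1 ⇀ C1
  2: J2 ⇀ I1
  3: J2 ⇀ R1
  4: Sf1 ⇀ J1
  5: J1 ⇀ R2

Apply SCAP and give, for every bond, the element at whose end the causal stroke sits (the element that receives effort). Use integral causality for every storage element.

bond 0 stroke at J2
bond 1 stroke at J1
bond 2 stroke at I1
bond 3 stroke at J2
bond 4 stroke at Sf1
bond 5 stroke at R2

β4 |Sf1  (Sf1 fixes flow; stroke at Sf1)
β1 |J1  (C1 integral (e out))
β0 |J2  (0-jn J1 has e-setter on 1)
β5 |R2  (common-e at J1 fixed by 1)
β2 |I1  (I1 outputs flow p/I1)
β3 |J2  (J2 flow already set via bond 2)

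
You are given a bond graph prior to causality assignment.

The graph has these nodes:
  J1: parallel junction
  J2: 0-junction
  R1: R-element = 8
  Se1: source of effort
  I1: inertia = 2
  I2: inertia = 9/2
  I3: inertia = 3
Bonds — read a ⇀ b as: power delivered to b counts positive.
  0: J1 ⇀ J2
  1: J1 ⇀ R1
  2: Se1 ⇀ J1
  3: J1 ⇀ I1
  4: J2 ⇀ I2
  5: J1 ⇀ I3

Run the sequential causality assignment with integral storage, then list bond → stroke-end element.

#2 |J1  (Se1 (Se) sets effort on bond)
#0 |J2  (J1 effort already set via bond 2)
#1 |R1  (J1: bond 2 brought effort, rest push out)
#3 |I1  (0-jn J1 has e-setter on 2)
#5 |I3  (J1 effort already set via bond 2)
#4 |I2  (J2: bond 0 brought effort, rest push out)

β0 stroke→J2
β1 stroke→R1
β2 stroke→J1
β3 stroke→I1
β4 stroke→I2
β5 stroke→I3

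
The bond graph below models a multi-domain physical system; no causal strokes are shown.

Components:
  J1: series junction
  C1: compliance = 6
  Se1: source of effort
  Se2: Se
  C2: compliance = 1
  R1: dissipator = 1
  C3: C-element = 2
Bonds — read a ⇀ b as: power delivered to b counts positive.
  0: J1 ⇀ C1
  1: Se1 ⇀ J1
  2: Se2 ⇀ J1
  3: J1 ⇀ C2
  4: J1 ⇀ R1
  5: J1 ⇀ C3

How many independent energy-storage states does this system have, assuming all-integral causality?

3  (C1, C2, C3 all integral)

b1 stroke→J1  (Se1 fixes effort; stroke away)
b2 stroke→J1  (source Se2 imposes e)
b0 stroke→J1  (prefer integral on C1)
b3 stroke→J1  (C2 outputs effort q/C2)
b5 stroke→J1  (C3 integral (e out))
b4 stroke→R1  (J1: last free bond brings flow in)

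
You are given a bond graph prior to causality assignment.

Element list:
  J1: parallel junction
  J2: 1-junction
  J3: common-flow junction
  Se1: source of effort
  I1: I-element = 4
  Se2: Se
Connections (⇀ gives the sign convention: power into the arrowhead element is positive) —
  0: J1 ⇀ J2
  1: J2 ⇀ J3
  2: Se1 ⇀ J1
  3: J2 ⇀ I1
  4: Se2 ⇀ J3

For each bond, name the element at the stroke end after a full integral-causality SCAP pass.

b2 stroke→J1  (Se1: effort source, stroke at far end)
b4 stroke→J3  (Se2 (Se) sets effort on bond)
b0 stroke→J2  (J1 effort already set via bond 2)
b1 stroke→J2  (closing 1-jn rule on J3)
b3 stroke→I1  (closing 1-jn rule on J2)

bond 0 stroke at J2
bond 1 stroke at J2
bond 2 stroke at J1
bond 3 stroke at I1
bond 4 stroke at J3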